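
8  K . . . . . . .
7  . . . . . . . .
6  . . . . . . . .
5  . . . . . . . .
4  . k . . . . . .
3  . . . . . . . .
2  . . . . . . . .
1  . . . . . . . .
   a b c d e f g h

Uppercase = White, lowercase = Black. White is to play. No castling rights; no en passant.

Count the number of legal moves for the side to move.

White to move; king on a8.
In check: no.
Legal moves: Kb8, Kb7, Ka7.
Count: 3.

3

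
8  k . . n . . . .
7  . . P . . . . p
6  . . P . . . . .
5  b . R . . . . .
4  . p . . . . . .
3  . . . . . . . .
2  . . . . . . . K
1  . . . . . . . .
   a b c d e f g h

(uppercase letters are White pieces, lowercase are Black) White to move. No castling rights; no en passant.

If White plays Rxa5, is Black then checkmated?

yes

After Rxa5: black king on a8; in check: yes, from the white rook on a5.
King squares — a7: attacked by Ra5; b7: attacked by Pc6; b8: attacked by Pc7.
Black has no legal moves → checkmate.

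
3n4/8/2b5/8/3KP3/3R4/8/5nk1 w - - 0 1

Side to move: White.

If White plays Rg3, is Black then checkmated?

no

After Rg3: black king on g1; in check: yes, from the white rook on g3.
Black has 4 legal replies: Kh2, Kf2, Kh1, Nxg3.
In check but a legal move exists → not checkmate.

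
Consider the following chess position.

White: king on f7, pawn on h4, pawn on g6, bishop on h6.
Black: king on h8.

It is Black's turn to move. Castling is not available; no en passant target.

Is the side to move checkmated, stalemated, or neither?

Black to move; black king on h8.
In check: no.
King squares — g7: attacked by Bh6; h7: attacked by Pg6; g8: attacked by Kf7.
Legal moves for Black: none.
Not in check and no legal moves → stalemate.

stalemate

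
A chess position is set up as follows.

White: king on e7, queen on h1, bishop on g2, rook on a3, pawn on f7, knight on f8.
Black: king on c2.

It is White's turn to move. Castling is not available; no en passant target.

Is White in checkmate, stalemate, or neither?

neither

White to move; white king on e7.
In check: no.
Legal moves for White include: Nh7, Nd7, Ng6, Ne6, Ke8, Kd8, Kd7, Kf6, Ke6, Kd6, Ra8, Ra7, Ra6, Ra5, Ra4, Rh3, Rg3, Rf3, ... (list truncated; more exist).
White has legal moves and is not in check → neither.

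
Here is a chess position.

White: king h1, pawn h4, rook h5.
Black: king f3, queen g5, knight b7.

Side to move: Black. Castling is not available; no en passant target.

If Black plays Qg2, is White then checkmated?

yes

After Qg2: white king on h1; in check: yes, from the black queen on g2.
King squares — g1: attacked by Qg2; g2: attacked by Kf3; h2: attacked by Qg2.
White has no legal moves → checkmate.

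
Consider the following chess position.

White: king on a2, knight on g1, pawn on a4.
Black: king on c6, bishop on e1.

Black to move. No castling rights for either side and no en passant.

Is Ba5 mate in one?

After Ba5: white king on a2; in check: no.
White is not in check, so this cannot be checkmate.

no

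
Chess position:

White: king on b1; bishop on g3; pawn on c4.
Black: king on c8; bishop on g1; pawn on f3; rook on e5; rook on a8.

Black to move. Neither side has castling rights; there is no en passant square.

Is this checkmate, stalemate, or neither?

neither

Black to move; black king on c8.
In check: no.
Legal moves for Black include: Kd8, Kb8, Kd7, Kc7, Kb7, Rb8+, Ra7, Ra6, Raa5, Ra4, Ra3, Ra2, Ra1+, Re8, Re7, Re6, Rh5, Rg5, ... (list truncated; more exist).
Black has legal moves and is not in check → neither.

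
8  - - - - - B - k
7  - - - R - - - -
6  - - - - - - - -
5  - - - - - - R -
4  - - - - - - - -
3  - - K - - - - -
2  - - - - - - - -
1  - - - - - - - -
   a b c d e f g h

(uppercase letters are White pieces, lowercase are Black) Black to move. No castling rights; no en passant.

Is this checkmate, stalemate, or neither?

Black to move; black king on h8.
In check: no.
King squares — g7: attacked by Rg5; h7: attacked by Rd7; g8: attacked by Rg5.
Legal moves for Black: none.
Not in check and no legal moves → stalemate.

stalemate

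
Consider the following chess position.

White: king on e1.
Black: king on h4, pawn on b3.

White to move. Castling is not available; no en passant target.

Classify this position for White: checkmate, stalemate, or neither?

neither

White to move; white king on e1.
In check: no.
Legal moves for White: Kf2, Ke2, Kd2, Kf1, Kd1.
White has 5 legal moves and is not in check → neither.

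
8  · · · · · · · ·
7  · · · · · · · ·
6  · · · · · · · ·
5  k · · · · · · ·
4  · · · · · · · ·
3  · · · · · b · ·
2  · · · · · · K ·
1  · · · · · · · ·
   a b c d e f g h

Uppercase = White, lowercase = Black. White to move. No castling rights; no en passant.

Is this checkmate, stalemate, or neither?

White to move; white king on g2.
In check: yes, from the black bishop on f3.
King squares — f1: available; g1: available; h1: attacked by Bf3; f2: available; h2: available; f3: available; g3: available; h3: available.
Legal moves for White: Kh3, Kg3, Kxf3, Kh2, Kf2, Kg1, Kf1.
White is in check but has 7 legal moves → neither.

neither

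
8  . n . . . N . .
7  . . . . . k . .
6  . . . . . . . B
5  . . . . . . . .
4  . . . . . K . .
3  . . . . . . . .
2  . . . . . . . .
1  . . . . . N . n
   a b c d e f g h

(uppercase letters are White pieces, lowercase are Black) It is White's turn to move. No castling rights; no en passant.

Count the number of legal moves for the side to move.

17

White to move; king on f4.
In check: no.
Legal moves: Nh7, Nd7, Ng6, Ne6, Bg7, Bg5, Kg5, Kf5, Ke5, Kg4, Ke4, Kf3, Ke3, Ng3, Ne3, Nh2, Nd2.
Count: 17.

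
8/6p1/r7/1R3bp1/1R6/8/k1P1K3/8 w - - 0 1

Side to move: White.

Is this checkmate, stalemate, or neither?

White to move; white king on e2.
In check: no.
Legal moves for White include: Rb8, Rb7, Rb6, Rxf5, Re5, Rd5, Rc5, Ra5+, Rh4, Rg4, Rf4, Re4, Rd4, Rc4, Ra4+, Rb3, Rb2+, Rb1, ... (list truncated; more exist).
White has legal moves and is not in check → neither.

neither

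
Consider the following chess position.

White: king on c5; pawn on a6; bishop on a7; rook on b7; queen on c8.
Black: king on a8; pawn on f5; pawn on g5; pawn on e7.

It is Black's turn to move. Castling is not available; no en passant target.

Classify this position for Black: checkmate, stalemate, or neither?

checkmate

Black to move; black king on a8.
In check: yes, from the white queen on c8.
King squares — a7: attacked by Rb7; b7: attacked by Pa6; b8: attacked by Ba7.
Legal moves for Black: none.
In check with no legal moves → checkmate.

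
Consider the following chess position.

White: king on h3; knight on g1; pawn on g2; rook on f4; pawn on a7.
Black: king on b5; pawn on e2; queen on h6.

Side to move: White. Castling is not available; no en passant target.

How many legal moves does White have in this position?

3

White to move; king on h3.
In check: yes, from the black queen on h6.
Legal moves: Kg4, Kg3, Rh4.
Count: 3.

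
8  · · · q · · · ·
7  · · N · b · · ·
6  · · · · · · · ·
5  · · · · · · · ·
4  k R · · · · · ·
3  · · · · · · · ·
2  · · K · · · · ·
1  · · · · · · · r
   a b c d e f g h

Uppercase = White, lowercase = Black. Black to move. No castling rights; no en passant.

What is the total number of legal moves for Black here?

4

Black to move; king on a4.
In check: yes, from the white rook on b4.
Legal moves: Ka5, Kxb4, Ka3, Bxb4.
Count: 4.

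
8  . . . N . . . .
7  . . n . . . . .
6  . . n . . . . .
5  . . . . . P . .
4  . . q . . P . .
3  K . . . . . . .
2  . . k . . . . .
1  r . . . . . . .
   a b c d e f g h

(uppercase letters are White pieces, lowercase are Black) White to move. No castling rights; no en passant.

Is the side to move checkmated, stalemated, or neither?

checkmate

White to move; white king on a3.
In check: yes, from the black rook on a1.
King squares — a2: attacked by Ra1; b2: attacked by Kc2; b3: attacked by Kc2; a4: attacked by Ra1; b4: attacked by Qc4.
Legal moves for White: none.
In check with no legal moves → checkmate.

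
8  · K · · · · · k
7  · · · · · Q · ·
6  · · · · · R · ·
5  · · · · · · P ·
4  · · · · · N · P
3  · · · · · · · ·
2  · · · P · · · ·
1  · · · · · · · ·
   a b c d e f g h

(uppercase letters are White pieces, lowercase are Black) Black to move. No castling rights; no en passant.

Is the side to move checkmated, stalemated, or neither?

stalemate

Black to move; black king on h8.
In check: no.
King squares — g7: attacked by Qf7; h7: attacked by Qf7; g8: attacked by Qf7.
Legal moves for Black: none.
Not in check and no legal moves → stalemate.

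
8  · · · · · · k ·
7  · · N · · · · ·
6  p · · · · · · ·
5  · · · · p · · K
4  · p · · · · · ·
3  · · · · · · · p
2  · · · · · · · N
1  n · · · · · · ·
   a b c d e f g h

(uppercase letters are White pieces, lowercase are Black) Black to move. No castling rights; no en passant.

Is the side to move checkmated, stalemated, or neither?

neither

Black to move; black king on g8.
In check: no.
Legal moves for Black: Kh8, Kf8, Kh7, Kg7, Kf7, Nb3, Nc2, a5, e4, b3.
Black has 10 legal moves and is not in check → neither.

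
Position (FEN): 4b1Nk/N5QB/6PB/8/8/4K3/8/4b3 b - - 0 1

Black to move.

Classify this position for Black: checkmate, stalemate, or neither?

Black to move; black king on h8.
In check: yes, from the white queen on g7.
King squares — g7: attacked by Bh6; h7: attacked by Pg6; g8: attacked by Qg7.
Legal moves for Black: none.
In check with no legal moves → checkmate.

checkmate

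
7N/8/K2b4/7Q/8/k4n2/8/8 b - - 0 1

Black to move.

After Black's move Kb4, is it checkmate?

no

After Kb4: white king on a6; in check: no.
White is not in check, so this cannot be checkmate.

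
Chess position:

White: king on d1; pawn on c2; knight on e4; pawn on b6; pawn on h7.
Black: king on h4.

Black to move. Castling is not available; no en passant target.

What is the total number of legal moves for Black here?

Black to move; king on h4.
In check: no.
Legal moves: Kh5, Kg4, Kh3.
Count: 3.

3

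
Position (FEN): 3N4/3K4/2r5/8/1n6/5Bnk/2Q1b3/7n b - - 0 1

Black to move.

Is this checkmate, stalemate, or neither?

neither

Black to move; black king on h3.
In check: no.
Legal moves for Black include: Rc8, Rc7+, Rh6, Rg6, Rf6, Re6, Rd6+, Rb6, Ra6, Rc5, Rc4, Rc3, Rxc2, Na6, Nd5, Nd3, Nxc2, Na2, ... (list truncated; more exist).
Black has legal moves and is not in check → neither.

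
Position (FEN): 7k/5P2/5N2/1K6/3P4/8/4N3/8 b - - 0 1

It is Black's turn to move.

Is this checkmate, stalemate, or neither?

Black to move; black king on h8.
In check: no.
Legal moves for Black: Kg7.
Black has 1 legal move and is not in check → neither.

neither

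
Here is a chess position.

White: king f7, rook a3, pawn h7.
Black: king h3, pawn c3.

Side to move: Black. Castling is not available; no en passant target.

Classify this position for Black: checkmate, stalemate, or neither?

neither

Black to move; black king on h3.
In check: no.
Legal moves for Black: Kh4, Kg4, Kg3, Kh2, Kg2.
Black has 5 legal moves and is not in check → neither.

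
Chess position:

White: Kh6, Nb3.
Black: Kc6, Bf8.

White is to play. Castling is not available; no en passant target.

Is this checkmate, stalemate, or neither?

neither

White to move; white king on h6.
In check: yes, from the black bishop on f8.
Legal moves for White: Kh7, Kg6, Kh5, Kg5.
White is in check but has 4 legal moves → neither.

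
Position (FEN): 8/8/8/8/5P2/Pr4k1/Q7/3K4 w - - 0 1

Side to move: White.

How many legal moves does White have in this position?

17

White to move; king on d1.
In check: no.
Legal moves: Qxb3+, Qh2+, Qg2+, Qf2+, Qe2, Qd2, Qc2, Qb2, Qb1, Qa1, Ke2, Kd2, Kc2, Ke1, Kc1, f5, a4.
Count: 17.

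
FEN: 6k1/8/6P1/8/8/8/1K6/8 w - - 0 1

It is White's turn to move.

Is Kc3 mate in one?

no

After Kc3: black king on g8; in check: no.
Black is not in check, so this cannot be checkmate.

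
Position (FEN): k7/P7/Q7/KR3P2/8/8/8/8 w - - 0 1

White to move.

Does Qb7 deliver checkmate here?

yes

After Qb7: black king on a8; in check: yes, from the white queen on b7.
King squares — a7: attacked by Qb7; b7: attacked by Rb5; b8: attacked by Pa7.
Black has no legal moves → checkmate.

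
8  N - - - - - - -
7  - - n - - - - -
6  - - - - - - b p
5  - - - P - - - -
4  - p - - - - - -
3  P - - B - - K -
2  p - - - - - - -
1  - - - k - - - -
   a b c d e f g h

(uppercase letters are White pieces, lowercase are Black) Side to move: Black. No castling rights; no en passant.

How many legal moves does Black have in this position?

Black to move; king on d1.
In check: no.
Legal moves: Ne8, Nxa8, Ne6, Na6, Nxd5, Nb5, Be8, Bh7, Bf7, Bh5, Bf5, Be4, Bxd3, Kd2, Ke1, Kc1, bxa3, h5, b3, a1=Q, a1=R, a1=B, a1=N.
Count: 23.

23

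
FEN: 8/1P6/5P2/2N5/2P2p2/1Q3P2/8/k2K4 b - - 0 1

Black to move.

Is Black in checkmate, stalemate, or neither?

Black to move; black king on a1.
In check: no.
King squares — b1: attacked by Qb3; a2: attacked by Qb3; b2: attacked by Qb3.
Legal moves for Black: none.
Not in check and no legal moves → stalemate.

stalemate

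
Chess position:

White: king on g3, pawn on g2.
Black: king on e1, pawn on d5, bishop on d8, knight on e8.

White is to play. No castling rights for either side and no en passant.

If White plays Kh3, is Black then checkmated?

After Kh3: black king on e1; in check: no.
Black is not in check, so this cannot be checkmate.

no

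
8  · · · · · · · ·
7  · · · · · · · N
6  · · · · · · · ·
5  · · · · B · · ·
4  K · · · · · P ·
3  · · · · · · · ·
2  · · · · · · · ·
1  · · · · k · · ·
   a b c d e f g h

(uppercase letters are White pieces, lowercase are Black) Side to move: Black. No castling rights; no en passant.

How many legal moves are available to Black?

Black to move; king on e1.
In check: no.
Legal moves: Kf2, Ke2, Kd2, Kf1, Kd1.
Count: 5.

5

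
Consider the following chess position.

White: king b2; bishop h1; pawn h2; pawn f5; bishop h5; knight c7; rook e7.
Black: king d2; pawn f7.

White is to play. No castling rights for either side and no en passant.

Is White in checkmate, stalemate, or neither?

neither

White to move; white king on b2.
In check: no.
Legal moves for White include: Re8, Rxf7, Rd7+, Re6, Re5, Re4, Re3, Re2+, Re1, Ne8, Na8, Ne6, Na6, Nd5, Nb5, Bxf7, Bg6, Bg4, ... (list truncated; more exist).
White has legal moves and is not in check → neither.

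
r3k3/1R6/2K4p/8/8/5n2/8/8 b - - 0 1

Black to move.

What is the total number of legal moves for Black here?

21

Black to move; king on e8.
In check: no.
Legal moves: Kf8, Kd8, Rd8, Rc8+, Rb8, Ra7, Ra6+, Ra5, Ra4, Ra3, Ra2, Ra1, Ng5, Ne5+, Nh4, Nd4+, Nh2, Nd2, Ng1, Ne1, h5.
Count: 21.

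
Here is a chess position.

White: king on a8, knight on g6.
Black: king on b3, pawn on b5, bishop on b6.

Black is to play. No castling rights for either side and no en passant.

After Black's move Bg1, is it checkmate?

After Bg1: white king on a8; in check: no.
White is not in check, so this cannot be checkmate.

no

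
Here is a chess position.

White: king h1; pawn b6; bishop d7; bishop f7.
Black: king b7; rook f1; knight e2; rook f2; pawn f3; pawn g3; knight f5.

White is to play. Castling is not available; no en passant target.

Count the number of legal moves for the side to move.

0

White to move; king on h1.
In check: yes, from the black rook on f1.
Legal moves: none.
Count: 0.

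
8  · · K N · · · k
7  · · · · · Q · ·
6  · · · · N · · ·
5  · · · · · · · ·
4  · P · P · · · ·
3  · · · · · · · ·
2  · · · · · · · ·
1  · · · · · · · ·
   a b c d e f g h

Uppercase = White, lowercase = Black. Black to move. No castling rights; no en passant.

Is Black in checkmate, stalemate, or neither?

Black to move; black king on h8.
In check: no.
King squares — g7: attacked by Ne6; h7: attacked by Qf7; g8: attacked by Qf7.
Legal moves for Black: none.
Not in check and no legal moves → stalemate.

stalemate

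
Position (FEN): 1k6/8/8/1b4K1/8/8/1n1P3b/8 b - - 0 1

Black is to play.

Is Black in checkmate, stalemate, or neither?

Black to move; black king on b8.
In check: no.
Legal moves for Black include: Kc8, Ka8, Kc7, Kb7, Ka7, Be8, Bd7, Bc6, Ba6, Bc4, Ba4, Bd3, Be2, Bf1, Bc7, Bd6, Be5, Bf4+, ... (list truncated; more exist).
Black has legal moves and is not in check → neither.

neither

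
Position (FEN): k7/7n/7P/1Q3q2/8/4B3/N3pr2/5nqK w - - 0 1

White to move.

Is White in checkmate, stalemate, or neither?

White to move; white king on h1.
In check: yes, from the black queen on g1.
Legal moves for White: Kxg1.
White is in check but has 1 legal move → neither.

neither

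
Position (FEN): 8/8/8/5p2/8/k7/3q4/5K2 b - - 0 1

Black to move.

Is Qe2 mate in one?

no

After Qe2: white king on f1; in check: yes, from the black queen on e2.
White has 2 legal replies: Kxe2, Kg1.
In check but a legal move exists → not checkmate.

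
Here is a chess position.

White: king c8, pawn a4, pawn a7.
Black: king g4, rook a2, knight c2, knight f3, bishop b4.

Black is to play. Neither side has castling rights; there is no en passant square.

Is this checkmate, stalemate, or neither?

Black to move; black king on g4.
In check: no.
Legal moves for Black include: Kh5, Kg5, Kf5, Kh4, Kf4, Kh3, Kg3, Bf8, Be7, Bd6, Bc5, Ba5, Bc3, Ba3, Bd2, Be1, Ng5, Ne5, ... (list truncated; more exist).
Black has legal moves and is not in check → neither.

neither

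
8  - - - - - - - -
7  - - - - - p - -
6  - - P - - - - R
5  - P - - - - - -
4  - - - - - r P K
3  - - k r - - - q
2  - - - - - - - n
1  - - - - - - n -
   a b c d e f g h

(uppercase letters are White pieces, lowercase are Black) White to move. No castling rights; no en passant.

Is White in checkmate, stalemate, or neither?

neither

White to move; white king on h4.
In check: yes, from the black queen on h3.
Legal moves for White: Kg5.
White is in check but has 1 legal move → neither.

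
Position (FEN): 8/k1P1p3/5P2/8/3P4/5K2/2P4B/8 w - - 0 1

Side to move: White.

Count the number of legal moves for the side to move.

White to move; king on f3.
In check: no.
Legal moves: Kg4, Kf4, Ke4, Kg3, Ke3, Kg2, Kf2, Ke2, Bd6, Be5, Bf4, Bg3, Bg1, fxe7, c8=Q, c8=R, c8=B, c8=N+, f7, d5, c3, c4.
Count: 22.

22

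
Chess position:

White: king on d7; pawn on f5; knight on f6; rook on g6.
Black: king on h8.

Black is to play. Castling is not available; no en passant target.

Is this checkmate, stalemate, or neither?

Black to move; black king on h8.
In check: no.
King squares — g7: attacked by Rg6; h7: attacked by Nf6; g8: attacked by Nf6.
Legal moves for Black: none.
Not in check and no legal moves → stalemate.

stalemate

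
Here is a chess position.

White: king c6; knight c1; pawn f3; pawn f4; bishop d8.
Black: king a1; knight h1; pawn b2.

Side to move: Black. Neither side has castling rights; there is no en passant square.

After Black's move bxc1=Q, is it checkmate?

no

After bxc1=Q: white king on c6; in check: yes, from the black queen on c1.
White has 6 legal replies: Kd7, Kb7, Kd6, Kb6, Kd5, Kb5.
In check but a legal move exists → not checkmate.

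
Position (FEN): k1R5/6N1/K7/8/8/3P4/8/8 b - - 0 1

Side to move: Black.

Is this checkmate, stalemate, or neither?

Black to move; black king on a8.
In check: yes, from the white rook on c8.
King squares — a7: attacked by Ka6; b7: attacked by Ka6; b8: attacked by Rc8.
Legal moves for Black: none.
In check with no legal moves → checkmate.

checkmate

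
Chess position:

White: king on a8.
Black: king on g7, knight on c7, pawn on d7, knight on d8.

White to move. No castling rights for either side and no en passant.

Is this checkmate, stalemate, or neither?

neither

White to move; white king on a8.
In check: yes, from the black knight on c7.
Legal moves for White: Kb8, Ka7.
White is in check but has 2 legal moves → neither.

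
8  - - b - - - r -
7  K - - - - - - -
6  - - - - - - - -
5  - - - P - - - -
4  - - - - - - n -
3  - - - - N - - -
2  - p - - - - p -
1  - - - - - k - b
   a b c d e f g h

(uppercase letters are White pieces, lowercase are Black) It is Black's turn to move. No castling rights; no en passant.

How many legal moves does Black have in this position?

Black to move; king on f1.
In check: yes, from the white knight on e3.
Legal moves: Kf2, Ke2, Kg1, Ke1, Nxe3.
Count: 5.

5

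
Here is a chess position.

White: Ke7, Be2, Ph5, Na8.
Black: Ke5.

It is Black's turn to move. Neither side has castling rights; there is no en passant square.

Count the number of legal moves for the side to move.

Black to move; king on e5.
In check: no.
Legal moves: Kf5, Kd5, Kf4, Ke4, Kd4.
Count: 5.

5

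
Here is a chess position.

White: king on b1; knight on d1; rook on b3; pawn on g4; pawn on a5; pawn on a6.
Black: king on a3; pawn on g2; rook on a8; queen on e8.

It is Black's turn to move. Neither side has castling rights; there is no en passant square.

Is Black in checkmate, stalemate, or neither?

neither

Black to move; black king on a3.
In check: yes, from the white rook on b3.
Legal moves for Black: Ka4, Kxb3.
Black is in check but has 2 legal moves → neither.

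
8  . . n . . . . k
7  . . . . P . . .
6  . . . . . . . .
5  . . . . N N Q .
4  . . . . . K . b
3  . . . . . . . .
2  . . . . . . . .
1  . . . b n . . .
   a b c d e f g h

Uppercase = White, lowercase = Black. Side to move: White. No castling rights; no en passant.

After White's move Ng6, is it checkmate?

no

After Ng6: black king on h8; in check: yes, from the white knight on g6.
Black has 2 legal replies: Kg8, Kh7.
In check but a legal move exists → not checkmate.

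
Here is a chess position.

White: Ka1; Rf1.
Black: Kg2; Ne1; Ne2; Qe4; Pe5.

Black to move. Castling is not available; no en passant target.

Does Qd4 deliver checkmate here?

no

After Qd4: white king on a1; in check: yes, from the black queen on d4.
White has 2 legal replies: Ka2, Kb1.
In check but a legal move exists → not checkmate.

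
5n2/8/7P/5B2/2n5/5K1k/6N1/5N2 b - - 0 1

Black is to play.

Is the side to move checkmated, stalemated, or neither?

checkmate

Black to move; black king on h3.
In check: yes, from the white bishop on f5.
King squares — g2: attacked by Kf3; h2: attacked by Nf1; g3: attacked by Nf1; g4: attacked by Kf3; h4: attacked by Ng2.
Legal moves for Black: none.
In check with no legal moves → checkmate.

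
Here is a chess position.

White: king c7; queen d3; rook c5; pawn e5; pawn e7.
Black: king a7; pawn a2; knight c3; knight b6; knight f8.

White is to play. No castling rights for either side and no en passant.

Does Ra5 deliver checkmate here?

After Ra5: black king on a7; in check: yes, from the white rook on a5.
King squares — a6: attacked by Qd3; b6: own knight; b7: attacked by Kc7; a8: attacked by Ra5; b8: attacked by Kc7.
Black has no legal moves → checkmate.

yes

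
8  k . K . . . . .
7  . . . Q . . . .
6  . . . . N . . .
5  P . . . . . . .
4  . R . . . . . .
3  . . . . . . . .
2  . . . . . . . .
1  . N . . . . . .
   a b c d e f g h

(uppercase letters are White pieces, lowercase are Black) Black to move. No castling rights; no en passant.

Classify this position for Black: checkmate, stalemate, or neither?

Black to move; black king on a8.
In check: no.
King squares — a7: attacked by Qd7; b7: attacked by Rb4; b8: attacked by Rb4.
Legal moves for Black: none.
Not in check and no legal moves → stalemate.

stalemate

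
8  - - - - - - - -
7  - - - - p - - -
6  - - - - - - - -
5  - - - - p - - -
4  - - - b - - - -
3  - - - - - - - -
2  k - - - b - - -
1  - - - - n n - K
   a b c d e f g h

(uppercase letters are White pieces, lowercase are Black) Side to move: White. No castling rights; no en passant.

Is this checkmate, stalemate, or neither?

stalemate

White to move; white king on h1.
In check: no.
King squares — g1: attacked by Bd4; g2: attacked by Ne1; h2: attacked by Nf1.
Legal moves for White: none.
Not in check and no legal moves → stalemate.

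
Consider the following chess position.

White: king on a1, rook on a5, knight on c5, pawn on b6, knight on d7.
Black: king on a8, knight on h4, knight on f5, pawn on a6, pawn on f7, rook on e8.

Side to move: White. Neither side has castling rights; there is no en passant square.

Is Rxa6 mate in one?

yes

After Rxa6: black king on a8; in check: yes, from the white rook on a6.
King squares — a7: attacked by Ra6; b7: attacked by Nc5; b8: attacked by Nd7.
Black has no legal moves → checkmate.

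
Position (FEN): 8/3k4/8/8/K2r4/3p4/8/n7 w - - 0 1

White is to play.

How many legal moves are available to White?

3

White to move; king on a4.
In check: yes, from the black rook on d4.
Legal moves: Kb5, Ka5, Ka3.
Count: 3.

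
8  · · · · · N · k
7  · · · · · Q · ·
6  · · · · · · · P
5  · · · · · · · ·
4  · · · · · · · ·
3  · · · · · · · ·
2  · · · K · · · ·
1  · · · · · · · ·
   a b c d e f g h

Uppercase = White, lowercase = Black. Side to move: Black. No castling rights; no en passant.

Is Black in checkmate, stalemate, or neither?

stalemate

Black to move; black king on h8.
In check: no.
King squares — g7: attacked by Ph6; h7: attacked by Qf7; g8: attacked by Qf7.
Legal moves for Black: none.
Not in check and no legal moves → stalemate.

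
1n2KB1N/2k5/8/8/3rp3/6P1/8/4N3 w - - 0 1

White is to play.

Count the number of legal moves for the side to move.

White to move; king on e8.
In check: no.
Legal moves: Nf7, Ng6, Bg7, Be7, Bh6, Bd6+, Bc5, Bb4, Ba3, Kf7, Ke7, Nf3, Nd3, Ng2, Nc2, g4.
Count: 16.

16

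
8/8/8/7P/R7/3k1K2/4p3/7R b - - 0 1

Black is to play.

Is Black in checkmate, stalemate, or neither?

Black to move; black king on d3.
In check: no.
Legal moves for Black: Kc3, Kd2, Kc2, e1=Q, e1=R, e1=B, e1=N+.
Black has 7 legal moves and is not in check → neither.

neither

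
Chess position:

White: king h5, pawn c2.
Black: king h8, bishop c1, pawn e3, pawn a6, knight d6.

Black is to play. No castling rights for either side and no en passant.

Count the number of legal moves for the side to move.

Black to move; king on h8.
In check: no.
Legal moves: Kg8, Kh7, Kg7, Ne8, Nc8, Nf7, Nb7, Nf5, Nb5, Ne4, Nc4, Ba3, Bd2, Bb2, a5, e2.
Count: 16.

16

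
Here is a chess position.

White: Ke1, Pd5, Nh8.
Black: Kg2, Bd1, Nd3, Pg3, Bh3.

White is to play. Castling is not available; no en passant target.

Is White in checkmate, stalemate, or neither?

White to move; white king on e1.
In check: yes, from the black knight on d3.
Legal moves for White: Kd2, Kxd1.
White is in check but has 2 legal moves → neither.

neither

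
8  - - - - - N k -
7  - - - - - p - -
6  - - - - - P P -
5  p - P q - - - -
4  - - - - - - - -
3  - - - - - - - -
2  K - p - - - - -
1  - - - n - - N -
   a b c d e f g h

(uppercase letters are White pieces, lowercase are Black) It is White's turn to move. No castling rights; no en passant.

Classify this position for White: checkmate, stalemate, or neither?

neither

White to move; white king on a2.
In check: yes, from the black queen on d5.
Legal moves for White: Ka3, Ka1.
White is in check but has 2 legal moves → neither.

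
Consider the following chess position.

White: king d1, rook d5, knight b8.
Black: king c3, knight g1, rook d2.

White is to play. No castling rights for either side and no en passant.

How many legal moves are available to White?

White to move; king on d1.
In check: yes, from the black rook on d2.
Legal moves: Ke1, Kc1, Rxd2.
Count: 3.

3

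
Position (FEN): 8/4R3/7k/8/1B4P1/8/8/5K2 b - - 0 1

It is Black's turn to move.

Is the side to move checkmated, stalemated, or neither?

neither

Black to move; black king on h6.
In check: no.
Legal moves for Black: Kg6, Kg5.
Black has 2 legal moves and is not in check → neither.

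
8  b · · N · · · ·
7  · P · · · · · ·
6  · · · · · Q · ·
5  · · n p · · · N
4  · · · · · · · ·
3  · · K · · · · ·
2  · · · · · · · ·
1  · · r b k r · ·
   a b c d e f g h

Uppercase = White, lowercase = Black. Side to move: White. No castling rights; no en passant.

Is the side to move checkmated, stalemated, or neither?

neither

White to move; white king on c3.
In check: yes, from the black rook on c1.
King squares — b2: available; c2: attacked by Rc1; d2: attacked by Ke1; b3: attacked by Bd1; d3: attacked by Nc5; b4: available; c4: attacked by Rc1; d4: available.
Legal moves for White: Kd4, Kb4, Kb2.
White is in check but has 3 legal moves → neither.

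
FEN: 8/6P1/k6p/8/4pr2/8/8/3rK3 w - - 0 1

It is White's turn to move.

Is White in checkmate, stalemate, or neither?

neither

White to move; white king on e1.
In check: yes, from the black rook on d1.
Legal moves for White: Ke2, Kxd1.
White is in check but has 2 legal moves → neither.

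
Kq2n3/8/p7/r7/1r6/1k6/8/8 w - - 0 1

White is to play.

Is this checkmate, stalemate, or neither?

White to move; white king on a8.
In check: yes, from the black queen on b8.
King squares — a7: attacked by Qb8; b7: attacked by Rb4; b8: attacked by Rb4.
Legal moves for White: none.
In check with no legal moves → checkmate.

checkmate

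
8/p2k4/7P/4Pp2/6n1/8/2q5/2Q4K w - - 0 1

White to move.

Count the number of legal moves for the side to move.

16

White to move; king on h1.
In check: no.
Legal moves: Kg1, Qg5, Qf4, Qe3, Qa3, Qd2+, Qxc2, Qb2, Qg1, Qf1, Qe1, Qd1+, Qb1, Qa1, h7, e6+.
Count: 16.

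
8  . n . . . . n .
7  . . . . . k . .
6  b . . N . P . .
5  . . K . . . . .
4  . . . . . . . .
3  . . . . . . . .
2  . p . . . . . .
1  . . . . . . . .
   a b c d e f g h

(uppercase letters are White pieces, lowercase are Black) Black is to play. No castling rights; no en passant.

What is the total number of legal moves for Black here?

Black to move; king on f7.
In check: yes, from the white knight on d6.
Legal moves: Kf8, Kg6, Kxf6, Ke6.
Count: 4.

4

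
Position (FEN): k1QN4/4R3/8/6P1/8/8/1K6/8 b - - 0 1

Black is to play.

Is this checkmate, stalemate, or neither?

checkmate

Black to move; black king on a8.
In check: yes, from the white queen on c8.
King squares — a7: attacked by Re7; b7: attacked by Re7; b8: attacked by Qc8.
Legal moves for Black: none.
In check with no legal moves → checkmate.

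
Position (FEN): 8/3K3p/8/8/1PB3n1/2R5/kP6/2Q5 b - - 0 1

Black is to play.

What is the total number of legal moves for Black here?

0

Black to move; king on a2.
In check: yes, from the white bishop on c4.
Legal moves: none.
Count: 0.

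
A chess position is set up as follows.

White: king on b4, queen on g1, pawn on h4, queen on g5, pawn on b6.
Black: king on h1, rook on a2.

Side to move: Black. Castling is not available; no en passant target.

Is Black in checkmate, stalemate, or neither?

checkmate

Black to move; black king on h1.
In check: yes, from the white queen on g1.
King squares — g1: attacked by Qg5; g2: attacked by Qg1; h2: attacked by Qg1.
Legal moves for Black: none.
In check with no legal moves → checkmate.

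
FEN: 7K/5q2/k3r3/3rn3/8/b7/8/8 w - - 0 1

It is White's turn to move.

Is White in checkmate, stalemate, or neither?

White to move; white king on h8.
In check: no.
King squares — g7: attacked by Qf7; h7: attacked by Qf7; g8: attacked by Qf7.
Legal moves for White: none.
Not in check and no legal moves → stalemate.

stalemate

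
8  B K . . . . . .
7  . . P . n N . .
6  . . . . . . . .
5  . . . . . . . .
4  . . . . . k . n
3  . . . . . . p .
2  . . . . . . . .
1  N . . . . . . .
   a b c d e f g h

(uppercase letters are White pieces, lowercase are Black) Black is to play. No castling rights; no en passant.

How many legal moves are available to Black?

Black to move; king on f4.
In check: no.
Legal moves: Ng8, Nc8, Neg6, Nc6+, Nef5, Nd5, Nhg6, Nhf5, Nf3, Ng2, Kf5, Kg4, Ke3, g2.
Count: 14.

14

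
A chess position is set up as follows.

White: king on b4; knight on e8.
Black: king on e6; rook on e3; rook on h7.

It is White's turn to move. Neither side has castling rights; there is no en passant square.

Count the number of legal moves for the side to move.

9

White to move; king on b4.
In check: no.
Legal moves: Ng7+, Nc7+, Nf6, Nd6, Kc5, Kb5, Ka5, Kc4, Ka4.
Count: 9.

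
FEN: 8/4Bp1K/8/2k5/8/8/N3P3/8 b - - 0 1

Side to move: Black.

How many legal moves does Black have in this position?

6

Black to move; king on c5.
In check: yes, from the white bishop on e7.
Legal moves: Kc6, Kb6, Kd5, Kb5, Kd4, Kc4.
Count: 6.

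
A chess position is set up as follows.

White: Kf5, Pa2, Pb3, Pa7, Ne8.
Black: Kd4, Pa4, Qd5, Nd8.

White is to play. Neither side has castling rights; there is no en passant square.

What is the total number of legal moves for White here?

White to move; king on f5.
In check: yes, from the black queen on d5.
Legal moves: Kg6, Kf6, Kg4, Kf4.
Count: 4.

4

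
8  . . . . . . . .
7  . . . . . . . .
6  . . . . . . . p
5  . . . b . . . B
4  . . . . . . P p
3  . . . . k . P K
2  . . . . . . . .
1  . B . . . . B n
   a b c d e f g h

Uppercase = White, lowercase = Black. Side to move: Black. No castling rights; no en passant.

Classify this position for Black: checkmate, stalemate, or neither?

Black to move; black king on e3.
In check: yes, from the white bishop on g1.
Legal moves for Black: Kf3, Ke2, Kd2, Nf2+.
Black is in check but has 4 legal moves → neither.

neither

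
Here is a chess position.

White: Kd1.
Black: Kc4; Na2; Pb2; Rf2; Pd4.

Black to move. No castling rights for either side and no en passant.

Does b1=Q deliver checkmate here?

yes

After b1=Q: white king on d1; in check: yes, from the black queen on b1.
King squares — c1: attacked by Qb1; e1: attacked by Qb1; c2: attacked by Qb1; d2: attacked by Rf2; e2: attacked by Rf2.
White has no legal moves → checkmate.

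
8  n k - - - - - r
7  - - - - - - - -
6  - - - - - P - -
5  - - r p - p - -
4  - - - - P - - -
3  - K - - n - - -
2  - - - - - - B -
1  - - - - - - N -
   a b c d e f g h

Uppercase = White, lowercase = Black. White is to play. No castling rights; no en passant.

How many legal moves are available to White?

16

White to move; king on b3.
In check: no.
Legal moves: Kb4, Ka4, Ka3, Kb2, Ka2, Bh3, Bf3, Bh1, Bf1, Nh3, Nf3, Ne2, exf5, exd5, f7, e5.
Count: 16.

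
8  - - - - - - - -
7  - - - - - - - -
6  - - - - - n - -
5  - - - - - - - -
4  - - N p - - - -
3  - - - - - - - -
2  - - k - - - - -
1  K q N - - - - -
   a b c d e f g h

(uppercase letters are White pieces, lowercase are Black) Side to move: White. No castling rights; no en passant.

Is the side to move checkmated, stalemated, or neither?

White to move; white king on a1.
In check: yes, from the black queen on b1.
King squares — b1: attacked by Kc2; a2: attacked by Qb1; b2: attacked by Qb1.
Legal moves for White: none.
In check with no legal moves → checkmate.

checkmate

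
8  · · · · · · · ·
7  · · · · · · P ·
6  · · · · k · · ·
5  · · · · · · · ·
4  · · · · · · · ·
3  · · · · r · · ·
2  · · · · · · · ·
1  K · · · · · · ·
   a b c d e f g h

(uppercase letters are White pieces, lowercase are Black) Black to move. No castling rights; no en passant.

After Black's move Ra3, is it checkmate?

no

After Ra3: white king on a1; in check: yes, from the black rook on a3.
White has 2 legal replies: Kb2, Kb1.
In check but a legal move exists → not checkmate.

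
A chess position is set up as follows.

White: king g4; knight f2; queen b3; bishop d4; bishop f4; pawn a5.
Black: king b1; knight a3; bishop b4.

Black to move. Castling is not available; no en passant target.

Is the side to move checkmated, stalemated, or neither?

Black to move; black king on b1.
In check: yes, from the white queen on b3.
King squares — a1: attacked by Bd4; c1: attacked by Bf4; a2: attacked by Qb3; b2: attacked by Qb3; c2: attacked by Qb3.
Legal moves for Black: none.
In check with no legal moves → checkmate.

checkmate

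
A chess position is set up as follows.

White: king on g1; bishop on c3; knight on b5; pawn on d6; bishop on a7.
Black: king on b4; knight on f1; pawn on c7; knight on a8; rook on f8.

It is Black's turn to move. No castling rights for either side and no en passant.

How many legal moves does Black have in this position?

Black to move; king on b4.
In check: yes, from the white bishop on c3.
Legal moves: Kxb5, Kc4, Ka4, Kb3.
Count: 4.

4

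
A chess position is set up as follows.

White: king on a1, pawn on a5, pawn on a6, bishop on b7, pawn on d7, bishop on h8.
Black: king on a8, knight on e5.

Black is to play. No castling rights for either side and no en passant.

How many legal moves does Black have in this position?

2

Black to move; king on a8.
In check: yes, from the white bishop on b7.
Legal moves: Kb8, Ka7.
Count: 2.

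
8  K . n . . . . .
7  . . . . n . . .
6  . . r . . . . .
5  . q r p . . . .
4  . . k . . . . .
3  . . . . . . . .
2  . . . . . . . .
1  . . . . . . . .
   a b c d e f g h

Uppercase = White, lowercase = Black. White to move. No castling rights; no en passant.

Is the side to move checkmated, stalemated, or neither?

White to move; white king on a8.
In check: no.
King squares — a7: attacked by Nc8; b7: attacked by Qb5; b8: attacked by Qb5.
Legal moves for White: none.
Not in check and no legal moves → stalemate.

stalemate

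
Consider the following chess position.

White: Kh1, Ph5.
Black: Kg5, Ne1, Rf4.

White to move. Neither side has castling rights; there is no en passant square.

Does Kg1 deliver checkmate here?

no

After Kg1: black king on g5; in check: no.
Black is not in check, so this cannot be checkmate.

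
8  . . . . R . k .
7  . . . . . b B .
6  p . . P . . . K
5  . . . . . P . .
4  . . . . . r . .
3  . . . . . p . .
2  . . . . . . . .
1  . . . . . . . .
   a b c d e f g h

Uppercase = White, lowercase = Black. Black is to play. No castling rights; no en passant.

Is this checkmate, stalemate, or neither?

neither

Black to move; black king on g8.
In check: yes, from the white rook on e8.
King squares — f7: own bishop; g7: attacked by Kh6; h7: attacked by Kh6; f8: attacked by Bg7; h8: attacked by Bg7.
Legal moves for Black: Bxe8.
Black is in check but has 1 legal move → neither.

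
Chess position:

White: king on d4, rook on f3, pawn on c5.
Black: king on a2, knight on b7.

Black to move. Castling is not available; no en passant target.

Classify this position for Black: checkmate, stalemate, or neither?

neither

Black to move; black king on a2.
In check: no.
Legal moves for Black: Nd8, Nd6, Nxc5, Na5, Kb2, Kb1, Ka1.
Black has 7 legal moves and is not in check → neither.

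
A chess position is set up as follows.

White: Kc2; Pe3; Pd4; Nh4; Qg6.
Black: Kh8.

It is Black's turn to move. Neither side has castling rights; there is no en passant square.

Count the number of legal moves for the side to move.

Black to move; king on h8.
In check: no.
Legal moves: none.
Count: 0.

0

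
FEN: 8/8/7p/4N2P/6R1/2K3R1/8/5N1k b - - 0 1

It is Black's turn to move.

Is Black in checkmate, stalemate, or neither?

stalemate

Black to move; black king on h1.
In check: no.
King squares — g1: attacked by Rg3; g2: attacked by Rg3; h2: attacked by Nf1.
Legal moves for Black: none.
Not in check and no legal moves → stalemate.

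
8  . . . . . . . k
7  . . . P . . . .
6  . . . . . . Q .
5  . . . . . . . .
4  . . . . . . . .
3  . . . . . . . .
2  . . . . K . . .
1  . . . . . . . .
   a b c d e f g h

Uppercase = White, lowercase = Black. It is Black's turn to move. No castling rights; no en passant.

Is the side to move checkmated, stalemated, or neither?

stalemate

Black to move; black king on h8.
In check: no.
King squares — g7: attacked by Qg6; h7: attacked by Qg6; g8: attacked by Qg6.
Legal moves for Black: none.
Not in check and no legal moves → stalemate.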